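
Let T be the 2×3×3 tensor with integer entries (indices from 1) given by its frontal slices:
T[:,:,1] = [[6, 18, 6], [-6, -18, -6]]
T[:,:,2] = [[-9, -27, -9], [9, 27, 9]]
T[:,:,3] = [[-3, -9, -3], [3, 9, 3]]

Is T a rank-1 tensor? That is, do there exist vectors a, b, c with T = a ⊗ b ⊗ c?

If T = a ⊗ b ⊗ c then every fibre of T is a multiple of the corresponding factor, so read the factors off the fibres through the nonzero entry T[1,1,1] = 6.
The mode-1 fibre T[:,1,1] = [6, -6] gives a = [1, -1] (primitive direction); the mode-2 fibre T[1,:,1] = [6, 18, 6] gives b = [1, 3, 1]; then c[k] = T[1,1,k] / (a[1]·b[1]) = [6, -9, -3] / 1 = [6, -9, -3].
Expanding [1, -1] ⊗ [1, 3, 1] ⊗ [6, -9, -3] reproduces all 18 entries of T, so T = [1, -1] ⊗ [1, 3, 1] ⊗ [6, -9, -3] and rank(T) ≤ 1.
Equivalently every frontal slice T[:,:,k] is c[k] times the rank-1 matrix [1, -1] ⊗ [1, 3, 1]. So T has rank 1 (it is nonzero).

Yes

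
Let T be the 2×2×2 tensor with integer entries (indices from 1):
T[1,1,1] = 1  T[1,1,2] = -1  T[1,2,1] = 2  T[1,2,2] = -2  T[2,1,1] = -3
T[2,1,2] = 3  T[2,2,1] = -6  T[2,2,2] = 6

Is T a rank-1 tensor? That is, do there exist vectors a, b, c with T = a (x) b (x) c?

If T = a (x) b (x) c then every fibre of T is a multiple of the corresponding factor, so read the factors off the fibres through the nonzero entry T[1,1,1] = 1.
The mode-1 fibre T[:,1,1] = [1, -3] gives a = [1, -3] (primitive direction); the mode-2 fibre T[1,:,1] = [1, 2] gives b = [1, 2]; then c[k] = T[1,1,k] / (a[1]·b[1]) = [1, -1] / 1 = [1, -1].
Expanding [1, -3] (x) [1, 2] (x) [1, -1] reproduces all 8 entries of T, so T = [1, -3] (x) [1, 2] (x) [1, -1] and rank(T) ≤ 1.
Equivalently every frontal slice T[:,:,k] is c[k] times the rank-1 matrix [1, -3] (x) [1, 2]. So T has rank 1 (it is nonzero).

Yes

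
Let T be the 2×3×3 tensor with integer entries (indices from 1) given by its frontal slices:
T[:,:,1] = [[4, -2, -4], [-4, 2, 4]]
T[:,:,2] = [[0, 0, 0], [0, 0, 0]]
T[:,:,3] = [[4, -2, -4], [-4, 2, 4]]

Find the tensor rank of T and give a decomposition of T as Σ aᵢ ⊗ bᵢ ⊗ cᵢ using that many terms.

rank(T) = 1

Lower bound: T ≠ 0 (e.g. T[1,1,1] = 4), so rank(T) ≥ 1.
Upper bound: if T = a ⊗ b ⊗ c then every fibre of T is a multiple of the corresponding factor, so read the factors off the fibres through the nonzero entry T[1,1,1] = 4.
The mode-1 fibre T[:,1,1] = [4, -4] gives a = [1, -1] (primitive direction); the mode-2 fibre T[1,:,1] = [4, -2, -4] gives b = [2, -1, -2]; then c[k] = T[1,1,k] / (a[1]·b[1]) = [4, 0, 4] / 2 = [2, 0, 2].
Expanding [1, -1] ⊗ [2, -1, -2] ⊗ [2, 0, 2] reproduces all 18 entries of T, so T = [1, -1] ⊗ [2, -1, -2] ⊗ [2, 0, 2] and rank(T) ≤ 1.
These bounds meet, so rank(T) = 1.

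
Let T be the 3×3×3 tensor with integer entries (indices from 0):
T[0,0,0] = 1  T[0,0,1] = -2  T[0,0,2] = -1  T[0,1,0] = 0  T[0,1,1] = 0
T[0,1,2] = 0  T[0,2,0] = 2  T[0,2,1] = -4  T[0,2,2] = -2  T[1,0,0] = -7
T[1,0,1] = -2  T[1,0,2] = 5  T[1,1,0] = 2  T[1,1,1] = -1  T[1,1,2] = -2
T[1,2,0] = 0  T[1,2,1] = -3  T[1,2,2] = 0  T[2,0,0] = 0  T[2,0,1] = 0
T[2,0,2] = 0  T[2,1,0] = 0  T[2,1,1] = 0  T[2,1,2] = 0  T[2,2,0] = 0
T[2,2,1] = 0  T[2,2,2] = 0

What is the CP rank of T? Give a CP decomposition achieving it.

Lower bound: the mode-2 unfolding of T (rows indexed by j, columns by (i,k) = (0,0), (0,1), (0,2), (1,0), (1,1), (1,2), (2,0), (2,1), (2,2)) is [[1, -2, -1, -7, -2, 5, 0, 0, 0], [0, 0, 0, 2, -1, -2, 0, 0, 0], [2, -4, -2, 0, -3, 0, 0, 0, 0]].
There the 3×3 minor on rows j ∈ {0, 1, 2}, columns (i,k) ∈ {(0,0), (1,0), (1,1)} is det [[1, -7, -2], [0, 2, -1], [2, 0, -3]] = 16 ≠ 0, so this unfolding has rank ≥ 3; CP rank is at least every unfolding rank, so rank(T) ≥ 3. (Unfolding ranks only ever bound the CP rank from below — rank(T) can be strictly larger than all of them — so the matching upper bound has to come from an explicit 3-term decomposition.)
Upper bound: T is a sum of 3 rank-1 terms, T = [0, 1, 0] ⊗ [1, 0, 0] ⊗ [-4, -2, 2] + [0, 1, 0] ⊗ [2, -1, 1] ⊗ [-2, 1, 2] + [1, 1, 0] ⊗ [1, 0, 2] ⊗ [1, -2, -1] (one valid choice — decompositions are not unique — normalised so each a, b is primitive with positive first nonzero entry; check it by expanding all entries), so rank(T) ≤ 3.
These bounds meet, so rank(T) = 3.

rank(T) = 3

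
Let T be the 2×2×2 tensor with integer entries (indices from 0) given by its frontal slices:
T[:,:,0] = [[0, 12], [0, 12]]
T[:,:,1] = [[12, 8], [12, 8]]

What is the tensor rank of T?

2

Lower bound: the mode-3 unfolding of T (rows indexed by k, columns by (i,j) = (0,0), (0,1), (1,0), (1,1)) is [[0, 12, 0, 12], [12, 8, 12, 8]].
There the 2×2 minor on rows k ∈ {0, 1}, columns (i,j) ∈ {(0,0), (0,1)} is det [[0, 12], [12, 8]] = -144 ≠ 0, so this unfolding has rank ≥ 2; CP rank is at least every unfolding rank, so rank(T) ≥ 2. (Flattening ranks never certify an upper bound on CP rank; for that we must actually write T with 2 rank-1 terms.)
Upper bound — finding two terms. Every mode-1 slice of T is a multiple of one matrix: T[i,:,:] = a[i]·M with a = [1, 1] and M = [[0, 12], [12, 8]] (rows indexed by j, columns by k). So it suffices to write M as a sum of two rank-1 matrices.
Splitting M by its rows (j = 0, 1), M = [1, 0][0, 12]ᵀ + [0, 1][12, 8]ᵀ.
Hence T = [1, 1] ∘ [1, 0] ∘ [0, 12] + [1, 1] ∘ [0, 1] ∘ [12, 8], so rank(T) ≤ 2.
These bounds meet, so rank(T) = 2.
Check entry T[0,1,1] = 8: (1)·(0)·(12) + (1)·(1)·(8) = 8.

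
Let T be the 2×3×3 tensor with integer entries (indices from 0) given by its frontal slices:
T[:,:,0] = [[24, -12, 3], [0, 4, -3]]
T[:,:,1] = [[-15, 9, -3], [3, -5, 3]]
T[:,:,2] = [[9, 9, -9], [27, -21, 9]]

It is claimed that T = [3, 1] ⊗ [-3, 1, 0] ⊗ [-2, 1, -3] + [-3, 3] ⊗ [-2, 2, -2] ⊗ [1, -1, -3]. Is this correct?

Reconstruct entry (0,2,0) from the claimed factors: Σₗ aₗ[0]bₗ[2]cₗ[0] = (3)·(0)·(-2) + (-3)·(-2)·(1) = 6, but T[0,2,0] = 3. The claim is false.

No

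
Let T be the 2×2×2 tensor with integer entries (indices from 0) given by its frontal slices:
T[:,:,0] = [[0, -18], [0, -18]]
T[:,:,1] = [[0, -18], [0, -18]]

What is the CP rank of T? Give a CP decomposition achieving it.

Lower bound: T ≠ 0 (e.g. T[0,1,0] = -18), so rank(T) ≥ 1.
Upper bound: if T = a ⊗ b ⊗ c then every fibre of T is a multiple of the corresponding factor, so read the factors off the fibres through the nonzero entry T[0,1,0] = -18.
The mode-1 fibre T[:,1,0] = [-18, -18] gives a = [1, 1] (primitive direction); the mode-2 fibre T[0,:,0] = [0, -18] gives b = [0, 1]; then c[k] = T[0,1,k] / (a[0]·b[1]) = [-18, -18] / 1 = [-18, -18].
Expanding [1, 1] ⊗ [0, 1] ⊗ [-18, -18] reproduces all 8 entries of T, so T = [1, 1] ⊗ [0, 1] ⊗ [-18, -18] and rank(T) ≤ 1.
These bounds meet, so rank(T) = 1.

rank(T) = 1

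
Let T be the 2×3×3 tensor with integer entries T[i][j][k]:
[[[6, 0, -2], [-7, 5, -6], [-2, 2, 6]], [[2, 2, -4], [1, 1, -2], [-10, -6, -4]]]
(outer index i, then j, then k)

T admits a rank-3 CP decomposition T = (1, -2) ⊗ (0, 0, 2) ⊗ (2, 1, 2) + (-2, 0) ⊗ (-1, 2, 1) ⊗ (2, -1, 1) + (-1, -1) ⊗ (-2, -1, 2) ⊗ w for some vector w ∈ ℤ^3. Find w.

w = (1, 1, -2)

Subtract the known terms from T to get the rank-1 residual R = (-1, -1) ⊗ (-2, -1, 2) ⊗ w, so R[i,j,k] = a[i]·b[j]·w[k]. Pick indices with nonzero a[0]·b[0] = (-1)·(-2) = 2. Only the fibre through (0,0,·) is needed: R[0,0,:] = T[0,0,:] − Σₗ aₗ[0]bₗ[0]cₗ = [6, 0, -2] − (1)·(0)·(2, 1, 2) − (-2)·(-1)·(2, -1, 1) = [2, 2, -4]. Then w[k] = R[0,0,k] / 2 for each k, giving w = [2, 2, -4] / 2 = (1, 1, -2).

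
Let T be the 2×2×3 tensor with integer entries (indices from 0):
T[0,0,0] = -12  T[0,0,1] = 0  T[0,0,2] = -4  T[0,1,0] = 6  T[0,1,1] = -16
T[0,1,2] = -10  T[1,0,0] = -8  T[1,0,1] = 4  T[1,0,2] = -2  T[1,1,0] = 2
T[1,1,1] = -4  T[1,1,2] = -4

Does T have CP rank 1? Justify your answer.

No

The mode-3 unfolding of T (rows indexed by k, columns by (i,j) = (0,0), (0,1), (1,0), (1,1)) is [[-12, 6, -8, 2], [0, -16, 4, -4], [-4, -10, -2, -4]].
There the 3×3 minor on rows k ∈ {0, 1, 2}, columns (i,j) ∈ {(0,0), (0,1), (1,0)} is det [[-12, 6, -8], [0, -16, 4], [-4, -10, -2]] = -448 ≠ 0, so this unfolding has rank ≥ 3; CP rank is at least every unfolding rank, so rank(T) ≥ 3.
In particular rank(T) ≥ 3 > 1, so T is not rank-1.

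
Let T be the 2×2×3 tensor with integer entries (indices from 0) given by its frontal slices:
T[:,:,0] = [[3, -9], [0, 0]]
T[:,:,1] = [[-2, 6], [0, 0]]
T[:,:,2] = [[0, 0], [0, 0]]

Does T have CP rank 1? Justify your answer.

If T = a (x) b (x) c then every fibre of T is a multiple of the corresponding factor, so read the factors off the fibres through the nonzero entry T[0,0,0] = 3.
The mode-1 fibre T[:,0,0] = [3, 0] gives a = [1, 0] (primitive direction); the mode-2 fibre T[0,:,0] = [3, -9] gives b = [1, -3]; then c[k] = T[0,0,k] / (a[0]·b[0]) = [3, -2, 0] / 1 = [3, -2, 0].
Expanding [1, 0] (x) [1, -3] (x) [3, -2, 0] reproduces all 12 entries of T, so T = [1, 0] (x) [1, -3] (x) [3, -2, 0] and rank(T) ≤ 1.
Equivalently every frontal slice T[:,:,k] is c[k] times the rank-1 matrix [1, 0] (x) [1, -3]. So T has rank 1 (it is nonzero).

Yes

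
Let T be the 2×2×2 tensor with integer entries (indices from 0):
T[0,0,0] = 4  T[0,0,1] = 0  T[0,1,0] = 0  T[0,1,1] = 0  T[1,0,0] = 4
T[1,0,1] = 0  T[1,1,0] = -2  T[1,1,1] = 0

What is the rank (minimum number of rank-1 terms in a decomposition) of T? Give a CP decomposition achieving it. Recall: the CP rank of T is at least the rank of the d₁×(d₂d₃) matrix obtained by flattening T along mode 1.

rank(T) = 2

Lower bound: the mode-1 unfolding of T (rows indexed by i, columns by (j,k) = (0,0), (0,1), (1,0), (1,1)) is [[4, 0, 0, 0], [4, 0, -2, 0]].
There the 2×2 minor on rows i ∈ {0, 1}, columns (j,k) ∈ {(0,0), (1,0)} is det [[4, 0], [4, -2]] = -8 ≠ 0, so this unfolding has rank ≥ 2; CP rank is at least every unfolding rank, so rank(T) ≥ 2. (Unfolding ranks only ever bound the CP rank from below — rank(T) can be strictly larger than all of them — so the matching upper bound has to come from an explicit 2-term decomposition.)
Upper bound — finding two terms. Every mode-3 slice of T is a multiple of one matrix: T[:,:,k] = c[k]·M with c = [1, 0] and M = [[4, 0], [4, -2]] (rows indexed by i, columns by j). So it suffices to write M as a sum of two rank-1 matrices.
Splitting M by its rows (i = 0, 1), M = [1, 0][4, 0]ᵀ + [0, 1][4, -2]ᵀ.
Hence T = [1, 0] ∘ [4, 0] ∘ [1, 0] + [0, 1] ∘ [4, -2] ∘ [1, 0], so rank(T) ≤ 2.
These bounds meet, so rank(T) = 2.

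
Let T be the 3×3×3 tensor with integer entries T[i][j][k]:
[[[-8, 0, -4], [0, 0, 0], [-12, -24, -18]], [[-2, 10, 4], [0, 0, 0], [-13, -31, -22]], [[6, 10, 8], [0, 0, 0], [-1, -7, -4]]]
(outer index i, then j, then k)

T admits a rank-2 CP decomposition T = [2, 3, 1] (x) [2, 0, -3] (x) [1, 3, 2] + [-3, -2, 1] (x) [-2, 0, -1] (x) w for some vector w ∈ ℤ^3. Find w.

w = [-2, -2, -2]

Subtract the known terms from T to get the rank-1 residual R = [-3, -2, 1] (x) [-2, 0, -1] (x) w, so R[i,j,k] = a[i]·b[j]·w[k]. Pick indices with nonzero a[0]·b[0] = (-3)·(-2) = 6. Only the fibre through (0,0,·) is needed: R[0,0,:] = T[0,0,:] − Σₗ aₗ[0]bₗ[0]cₗ = [-8, 0, -4] − (2)·(2)·[1, 3, 2] = [-12, -12, -12]. Then w[k] = R[0,0,k] / 6 for each k, giving w = [-12, -12, -12] / 6 = [-2, -2, -2].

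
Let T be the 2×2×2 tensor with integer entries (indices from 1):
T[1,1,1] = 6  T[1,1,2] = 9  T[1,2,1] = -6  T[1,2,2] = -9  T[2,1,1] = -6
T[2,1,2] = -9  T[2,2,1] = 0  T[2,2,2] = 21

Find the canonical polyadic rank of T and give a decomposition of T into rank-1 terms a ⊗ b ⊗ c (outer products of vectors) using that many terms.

rank(T) = 2

Lower bound: the mode-1 unfolding of T (rows indexed by i, columns by (j,k) = (1,1), (1,2), (2,1), (2,2)) is [[6, 9, -6, -9], [-6, -9, 0, 21]].
There the 2×2 minor on rows i ∈ {1, 2}, columns (j,k) ∈ {(1,1), (2,1)} is det [[6, -6], [-6, 0]] = -36 ≠ 0, so this unfolding has rank ≥ 2; CP rank is at least every unfolding rank, so rank(T) ≥ 2. (Unfolding ranks only ever bound the CP rank from below — rank(T) can be strictly larger than all of them — so the matching upper bound has to come from an explicit 2-term decomposition.)
Upper bound — finding two terms. Write S_k = T[:,:,k] for the frontal slices: S₁ = [[6, -6], [-6, 0]], S₂ = [[9, -9], [-9, 21]].
If T = a₁ ⊗ b₁ ⊗ c₁ + a₂ ⊗ b₂ ⊗ c₂ then each S_k = c₁[k]·a₁b₁ᵀ + c₂[k]·a₂b₂ᵀ. S₁ and S₂ are linearly independent, so a₁b₁ᵀ and a₂b₂ᵀ must span the same plane of matrices: they are the rank-1 matrices of the form x·S₁ + y·S₂.
det(x·S₁ + y·S₂) is −36·x² + 18·xy + 108·y² = (-18)·(2·x + 3·y)(x − 2·y), vanishing at (x:y) = (3:-2) and (2:1).
M₁ = 3·S₁ − 2·S₂ = [[0, 0], [0, -42]] = (-42)·[0, 1][0, 1]ᵀ and M₂ = 2·S₁ + S₂ = [[21, -21], [-21, 21]] = 21·[1, -1][1, -1]ᵀ, so take a₁ = [0, 1], b₁ = [0, 1], a₂ = [1, -1], b₂ = [1, -1].
Each slice is an integer combination of E₁ = a₁b₁ᵀ and E₂ = a₂b₂ᵀ: S₁ = −6·E₁ + 6·E₂, S₂ = 12·E₁ + 9·E₂; reading off coefficients, c₁ = [-6, 12] and c₂ = [6, 9].
Hence T = [0, 1] ⊗ [0, 1] ⊗ [-6, 12] + [1, -1] ⊗ [1, -1] ⊗ [6, 9], so rank(T) ≤ 2.
These bounds meet, so rank(T) = 2.
Check entry T[1,2,1] = -6: (0)·(1)·(-6) + (1)·(-1)·(6) = -6.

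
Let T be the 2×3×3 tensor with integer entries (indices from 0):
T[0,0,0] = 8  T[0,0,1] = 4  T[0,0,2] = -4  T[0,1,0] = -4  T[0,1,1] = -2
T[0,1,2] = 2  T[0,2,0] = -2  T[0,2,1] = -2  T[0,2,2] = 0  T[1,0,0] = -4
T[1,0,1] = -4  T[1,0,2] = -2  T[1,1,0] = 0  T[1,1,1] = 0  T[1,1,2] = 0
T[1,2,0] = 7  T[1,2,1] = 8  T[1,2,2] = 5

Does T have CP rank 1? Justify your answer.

The mode-2 unfolding of T (rows indexed by j, columns by (i,k) = (0,0), (0,1), (0,2), (1,0), (1,1), (1,2)) is [[8, 4, -4, -4, -4, -2], [-4, -2, 2, 0, 0, 0], [-2, -2, 0, 7, 8, 5]].
There the 3×3 minor on rows j ∈ {0, 1, 2}, columns (i,k) ∈ {(0,0), (0,1), (1,0)} is det [[8, 4, -4], [-4, -2, 0], [-2, -2, 7]] = -16 ≠ 0, so this unfolding has rank ≥ 3; CP rank is at least every unfolding rank, so rank(T) ≥ 3.
In particular rank(T) ≥ 3 > 1, so T is not rank-1.

No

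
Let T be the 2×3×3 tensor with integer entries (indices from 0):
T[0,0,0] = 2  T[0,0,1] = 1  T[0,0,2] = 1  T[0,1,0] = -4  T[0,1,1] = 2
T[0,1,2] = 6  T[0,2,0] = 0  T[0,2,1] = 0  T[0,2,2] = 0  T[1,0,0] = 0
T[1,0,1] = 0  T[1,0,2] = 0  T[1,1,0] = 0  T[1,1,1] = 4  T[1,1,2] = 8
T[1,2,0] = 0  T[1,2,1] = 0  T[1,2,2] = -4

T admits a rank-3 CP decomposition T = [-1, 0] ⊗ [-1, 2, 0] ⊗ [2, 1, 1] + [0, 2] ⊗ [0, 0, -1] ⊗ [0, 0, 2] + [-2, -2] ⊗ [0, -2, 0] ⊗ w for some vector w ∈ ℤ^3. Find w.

w = [0, 1, 2]

Subtract the known terms from T to get the rank-1 residual R = [-2, -2] ⊗ [0, -2, 0] ⊗ w, so R[i,j,k] = a[i]·b[j]·w[k]. Pick indices with nonzero a[0]·b[1] = (-2)·(-2) = 4. Only the fibre through (0,1,·) is needed: R[0,1,:] = T[0,1,:] − Σₗ aₗ[0]bₗ[1]cₗ = [-4, 2, 6] − (-1)·(2)·[2, 1, 1] − (0)·(0)·[0, 0, 2] = [0, 4, 8]. Then w[k] = R[0,1,k] / 4 for each k, giving w = [0, 4, 8] / 4 = [0, 1, 2].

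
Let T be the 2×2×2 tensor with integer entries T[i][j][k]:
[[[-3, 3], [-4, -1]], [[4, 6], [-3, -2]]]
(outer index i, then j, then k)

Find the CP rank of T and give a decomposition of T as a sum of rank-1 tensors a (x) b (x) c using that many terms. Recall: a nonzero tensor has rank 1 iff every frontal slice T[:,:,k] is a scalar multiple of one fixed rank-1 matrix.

rank(T) = 2

Lower bound: in the mode-3 unfolding of T (rows indexed by k, columns by (i,j)) the 2×2 minor on rows k ∈ {0, 1}, columns (i,j) ∈ {(0,0), (0,1)} is det [[-3, -4], [3, -1]] = 15 ≠ 0, so that unfolding has rank ≥ 2 and hence rank(T) ≥ 2 (CP rank is at least every unfolding rank, though it can be larger).
Upper bound: with S_k = T[:,:,k], the two rank-1 terms a₁b₁ᵀ, a₂b₂ᵀ are the rank-1 members of the pencil x·S₀ + y·S₁.
det(x·S₀ + y·S₁) is 25·x² + 25·xy = 25·(x + y)(x), vanishing at (x:y) = (1:-1) and (0:1).
M₁ = S₀ − S₁ = [[-6, -3], [-2, -1]] = −[3, 1][2, 1]ᵀ and M₂ = S₁ = [[3, -1], [6, -2]] = [1, 2][3, -1]ᵀ, so take a₁ = [3, 1], b₁ = [2, 1], a₂ = [1, 2], b₂ = [3, -1].
Each slice is an integer combination of E₁ = a₁b₁ᵀ and E₂ = a₂b₂ᵀ: S₀ = −E₁ + E₂, S₁ = E₂; reading off coefficients, c₁ = [-1, 0] and c₂ = [1, 1].
Hence T = [3, 1] (x) [2, 1] (x) [-1, 0] + [1, 2] (x) [3, -1] (x) [1, 1], so rank(T) ≤ 2.
These bounds meet, so rank(T) = 2.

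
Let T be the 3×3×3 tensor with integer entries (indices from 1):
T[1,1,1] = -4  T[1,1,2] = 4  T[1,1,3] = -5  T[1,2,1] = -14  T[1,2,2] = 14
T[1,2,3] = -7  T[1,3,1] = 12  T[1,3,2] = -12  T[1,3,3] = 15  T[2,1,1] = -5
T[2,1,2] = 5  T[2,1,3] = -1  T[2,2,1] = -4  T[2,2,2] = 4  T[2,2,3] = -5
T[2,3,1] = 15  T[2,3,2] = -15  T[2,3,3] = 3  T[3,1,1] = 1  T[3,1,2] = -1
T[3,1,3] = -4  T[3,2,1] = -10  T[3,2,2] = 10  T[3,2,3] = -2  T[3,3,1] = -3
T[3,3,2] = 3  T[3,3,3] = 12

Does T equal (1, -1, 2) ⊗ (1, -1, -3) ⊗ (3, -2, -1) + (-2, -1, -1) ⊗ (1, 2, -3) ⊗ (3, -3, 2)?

Reconstruct entry (1,1,1) from the claimed factors: Σₗ aₗ[1]bₗ[1]cₗ[1] = (1)·(1)·(3) + (-2)·(1)·(3) = -3, but T[1,1,1] = -4. The claim is false.

No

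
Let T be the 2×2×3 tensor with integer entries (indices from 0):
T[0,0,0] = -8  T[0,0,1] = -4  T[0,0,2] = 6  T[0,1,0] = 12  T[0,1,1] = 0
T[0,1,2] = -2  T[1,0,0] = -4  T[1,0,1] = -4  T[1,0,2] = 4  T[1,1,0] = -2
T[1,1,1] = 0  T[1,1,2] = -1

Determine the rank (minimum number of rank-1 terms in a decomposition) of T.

Lower bound: the mode-3 unfolding of T (rows indexed by k, columns by (i,j) = (0,0), (0,1), (1,0), (1,1)) is [[-8, 12, -4, -2], [-4, 0, -4, 0], [6, -2, 4, -1]].
There the 3×3 minor on rows k ∈ {0, 1, 2}, columns (i,j) ∈ {(0,0), (0,1), (1,0)} is det [[-8, 12, -4], [-4, 0, -4], [6, -2, 4]] = -64 ≠ 0, so this unfolding has rank ≥ 3; CP rank is at least every unfolding rank, so rank(T) ≥ 3. (Flattening ranks never certify an upper bound on CP rank; for that we must actually write T with 3 rank-1 terms.)
Upper bound: T is a sum of 3 rank-1 terms, T = [1, 0] ⊗ [1, -2] ⊗ [-4, 0, 2] + [1, 1] ⊗ [1, 0] ⊗ [-4, -4, 4] + [2, -1] ⊗ [0, 1] ⊗ [2, 0, 1] (written with every a and b primitive with positive leading entry and the scale carried by c; CP decompositions are not unique, and this one is verified by expanding entrywise), so rank(T) ≤ 3.
These bounds meet, so rank(T) = 3.

3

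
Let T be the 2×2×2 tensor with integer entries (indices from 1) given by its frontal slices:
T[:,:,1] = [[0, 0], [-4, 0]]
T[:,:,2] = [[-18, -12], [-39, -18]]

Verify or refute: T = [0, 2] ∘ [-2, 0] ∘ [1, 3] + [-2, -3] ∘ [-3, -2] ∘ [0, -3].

Yes

Reconstruct entrywise from the claimed factors. For example, T[1,1,2] = -18 and Σₗ aₗ[1]bₗ[1]cₗ[2] = (0)·(-2)·(3) + (-2)·(-3)·(-3) = -18; checking all 8 entries, every one matches. The claim holds.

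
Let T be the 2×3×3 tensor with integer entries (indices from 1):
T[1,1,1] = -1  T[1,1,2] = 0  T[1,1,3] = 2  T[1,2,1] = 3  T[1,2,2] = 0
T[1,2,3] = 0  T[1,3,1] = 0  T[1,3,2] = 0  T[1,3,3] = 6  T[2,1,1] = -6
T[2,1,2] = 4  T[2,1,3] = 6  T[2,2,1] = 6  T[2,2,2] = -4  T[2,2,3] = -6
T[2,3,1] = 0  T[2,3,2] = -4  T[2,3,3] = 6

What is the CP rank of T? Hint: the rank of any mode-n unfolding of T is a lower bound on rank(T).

Lower bound: in the mode-2 unfolding of T (rows indexed by j, columns by (i,k)) the 3×3 minor on rows j ∈ {1, 2, 3}, columns (i,k) ∈ {(1,1), (1,3), (2,1)} is det [[-1, 2, -6], [3, 0, 6], [0, 6, 0]] = -72 ≠ 0, so that unfolding has rank ≥ 3 and hence rank(T) ≥ 3 (CP rank is at least every unfolding rank, though it can be larger).
Upper bound: T is a sum of 3 rank-1 terms, T = (0, 1) ⊗ (1, -1, -1) ⊗ (-4, 4, 2) + (1, 0) ⊗ (0, 1, 1) ⊗ (2, 0, 2) + (1, 2) ⊗ (1, -1, 2) ⊗ (-1, 0, 2) (written with every a and b primitive with positive leading entry and the scale carried by c; CP decompositions are not unique, and this one is verified by expanding entrywise), so rank(T) ≤ 3.
These bounds meet, so rank(T) = 3.

3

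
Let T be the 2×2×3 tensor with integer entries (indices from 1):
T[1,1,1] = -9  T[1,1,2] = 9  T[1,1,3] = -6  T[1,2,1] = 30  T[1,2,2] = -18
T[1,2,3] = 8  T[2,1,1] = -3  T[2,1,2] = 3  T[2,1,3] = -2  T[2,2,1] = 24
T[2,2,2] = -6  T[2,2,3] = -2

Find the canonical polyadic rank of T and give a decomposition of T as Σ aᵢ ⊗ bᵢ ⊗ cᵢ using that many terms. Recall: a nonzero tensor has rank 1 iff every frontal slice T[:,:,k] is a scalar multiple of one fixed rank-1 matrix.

rank(T) = 2

Lower bound: the mode-2 unfolding of T (rows indexed by j, columns by (i,k) = (1,1), (1,2), (1,3), (2,1), (2,2), (2,3)) is [[-9, 9, -6, -3, 3, -2], [30, -18, 8, 24, -6, -2]].
There the 2×2 minor on rows j ∈ {1, 2}, columns (i,k) ∈ {(1,1), (1,2)} is det [[-9, 9], [30, -18]] = -108 ≠ 0, so this unfolding has rank ≥ 2; CP rank is at least every unfolding rank, so rank(T) ≥ 2. (Flattening ranks never certify an upper bound on CP rank; for that we must actually write T with 2 rank-1 terms.)
Upper bound — finding two terms. Write S_k = T[:,:,k] for the frontal slices: S₁ = [[-9, 30], [-3, 24]], S₂ = [[9, -18], [3, -6]], S₃ = [[-6, 8], [-2, -2]].
If T = a₁ ⊗ b₁ ⊗ c₁ + a₂ ⊗ b₂ ⊗ c₂ then each S_k = c₁[k]·a₁b₁ᵀ + c₂[k]·a₂b₂ᵀ. S₁ and S₂ are linearly independent, so a₁b₁ᵀ and a₂b₂ᵀ must span the same plane of matrices: they are the rank-1 matrices of the form x·S₁ + y·S₂.
det(x·S₁ + y·S₂) is −126·x² + 126·xy = (-126)·(x − y)(x), vanishing at (x:y) = (1:1) and (0:1).
M₁ = S₁ + S₂ = [[0, 12], [0, 18]] = 6·[2, 3][0, 1]ᵀ and M₂ = S₂ = [[9, -18], [3, -6]] = 3·[3, 1][1, -2]ᵀ, so take a₁ = [2, 3], b₁ = [0, 1], a₂ = [3, 1], b₂ = [1, -2].
Each slice is an integer combination of E₁ = a₁b₁ᵀ and E₂ = a₂b₂ᵀ: S₁ = 6·E₁ − 3·E₂, S₂ = 3·E₂, S₃ = −2·E₁ − 2·E₂; reading off coefficients, c₁ = [6, 0, -2] and c₂ = [-3, 3, -2].
Hence T = [2, 3] ⊗ [0, 1] ⊗ [6, 0, -2] + [3, 1] ⊗ [1, -2] ⊗ [-3, 3, -2], so rank(T) ≤ 2.
These bounds meet, so rank(T) = 2.
Check entry T[2,1,1] = -3: (3)·(0)·(6) + (1)·(1)·(-3) = -3.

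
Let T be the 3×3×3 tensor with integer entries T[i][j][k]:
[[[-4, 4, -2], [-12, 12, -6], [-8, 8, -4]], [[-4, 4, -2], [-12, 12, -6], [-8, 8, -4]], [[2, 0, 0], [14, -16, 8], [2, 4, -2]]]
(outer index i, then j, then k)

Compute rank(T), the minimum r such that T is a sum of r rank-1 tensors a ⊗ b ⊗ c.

2

Lower bound: the mode-2 unfolding of T (rows indexed by j, columns by (i,k) = (0,0), (0,1), (0,2), (1,0), (1,1), (1,2), (2,0), (2,1), (2,2)) is [[-4, 4, -2, -4, 4, -2, 2, 0, 0], [-12, 12, -6, -12, 12, -6, 14, -16, 8], [-8, 8, -4, -8, 8, -4, 2, 4, -2]].
There the 2×2 minor on rows j ∈ {0, 1}, columns (i,k) ∈ {(0,0), (2,0)} is det [[-4, 2], [-12, 14]] = -32 ≠ 0, so this unfolding has rank ≥ 2; CP rank is at least every unfolding rank, so rank(T) ≥ 2. (Flattening ranks never certify an upper bound on CP rank; for that we must actually write T with 2 rank-1 terms.)
Upper bound — finding two terms. Write S_k = T[:,:,k] for the frontal slices: S₀ = [[-4, -12, -8], [-4, -12, -8], [2, 14, 2]], S₁ = [[4, 12, 8], [4, 12, 8], [0, -16, 4]], S₂ = [[-2, -6, -4], [-2, -6, -4], [0, 8, -2]].
If T = a₁ ⊗ b₁ ⊗ c₁ + a₂ ⊗ b₂ ⊗ c₂ then each S_k = c₁[k]·a₁b₁ᵀ + c₂[k]·a₂b₂ᵀ. S₀ and S₁ are linearly independent, so a₁b₁ᵀ and a₂b₂ᵀ must span the same plane of matrices: they are the rank-1 matrices of the form x·S₀ + y·S₁.
The 2×2 minor of x·S₀ + y·S₁ on rows {0,2}, columns {0,1} is −32·x² + 96·xy − 64·y² = (-32)·(x − 2·y)(x − y), vanishing at (x:y) = (2:1) and (1:1).
M₁ = 2·S₀ + S₁ = [[-4, -12, -8], [-4, -12, -8], [4, 12, 8]] = (-4)·[1, 1, -1][1, 3, 2]ᵀ and M₂ = S₀ + S₁ = [[0, 0, 0], [0, 0, 0], [2, -2, 6]] = 2·[0, 0, 1][1, -1, 3]ᵀ, so take a₁ = [1, 1, -1], b₁ = [1, 3, 2], a₂ = [0, 0, 1], b₂ = [1, -1, 3].
Each slice is an integer combination of E₁ = a₁b₁ᵀ and E₂ = a₂b₂ᵀ: S₀ = −4·E₁ − 2·E₂, S₁ = 4·E₁ + 4·E₂, S₂ = −2·E₁ − 2·E₂; reading off coefficients, c₁ = [-4, 4, -2] and c₂ = [-2, 4, -2].
Hence T = [1, 1, -1] ⊗ [1, 3, 2] ⊗ [-4, 4, -2] + [0, 0, 1] ⊗ [1, -1, 3] ⊗ [-2, 4, -2], so rank(T) ≤ 2.
These bounds meet, so rank(T) = 2.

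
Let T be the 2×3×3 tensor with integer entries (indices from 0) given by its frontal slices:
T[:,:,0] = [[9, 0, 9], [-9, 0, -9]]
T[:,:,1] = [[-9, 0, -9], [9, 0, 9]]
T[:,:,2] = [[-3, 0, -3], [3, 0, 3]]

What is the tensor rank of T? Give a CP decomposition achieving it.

rank(T) = 1

Lower bound: T ≠ 0 (e.g. T[0,0,0] = 9), so rank(T) ≥ 1.
Upper bound: if T = a ⊗ b ⊗ c then every fibre of T is a multiple of the corresponding factor, so read the factors off the fibres through the nonzero entry T[0,0,0] = 9.
The mode-1 fibre T[:,0,0] = [9, -9] gives a = (1, -1) (primitive direction); the mode-2 fibre T[0,:,0] = [9, 0, 9] gives b = (1, 0, 1); then c[k] = T[0,0,k] / (a[0]·b[0]) = [9, -9, -3] / 1 = (9, -9, -3).
Expanding (1, -1) ⊗ (1, 0, 1) ⊗ (9, -9, -3) reproduces all 18 entries of T, so T = (1, -1) ⊗ (1, 0, 1) ⊗ (9, -9, -3) and rank(T) ≤ 1.
These bounds meet, so rank(T) = 1.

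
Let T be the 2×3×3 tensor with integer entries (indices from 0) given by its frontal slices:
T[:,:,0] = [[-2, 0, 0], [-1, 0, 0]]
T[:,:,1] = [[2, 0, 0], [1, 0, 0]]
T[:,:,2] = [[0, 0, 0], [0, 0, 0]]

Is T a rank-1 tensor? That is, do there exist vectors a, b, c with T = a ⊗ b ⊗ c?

If T = a ⊗ b ⊗ c then every fibre of T is a multiple of the corresponding factor, so read the factors off the fibres through the nonzero entry T[0,0,0] = -2.
The mode-1 fibre T[:,0,0] = [-2, -1] gives a = (2, 1) (primitive direction); the mode-2 fibre T[0,:,0] = [-2, 0, 0] gives b = (1, 0, 0); then c[k] = T[0,0,k] / (a[0]·b[0]) = [-2, 2, 0] / 2 = (-1, 1, 0).
Expanding (2, 1) ⊗ (1, 0, 0) ⊗ (-1, 1, 0) reproduces all 18 entries of T, so T = (2, 1) ⊗ (1, 0, 0) ⊗ (-1, 1, 0) and rank(T) ≤ 1.
Equivalently every frontal slice T[:,:,k] is c[k] times the rank-1 matrix (2, 1) ⊗ (1, 0, 0). So T has rank 1 (it is nonzero).

Yes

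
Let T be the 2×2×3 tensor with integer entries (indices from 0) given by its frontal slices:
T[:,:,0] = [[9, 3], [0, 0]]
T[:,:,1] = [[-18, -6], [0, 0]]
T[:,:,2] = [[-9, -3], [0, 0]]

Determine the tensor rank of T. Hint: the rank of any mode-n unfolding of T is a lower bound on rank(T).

1

Lower bound: T ≠ 0 (e.g. T[0,0,0] = 9), so rank(T) ≥ 1.
Upper bound: if T = a ⊗ b ⊗ c then every fibre of T is a multiple of the corresponding factor, so read the factors off the fibres through the nonzero entry T[0,0,0] = 9.
The mode-1 fibre T[:,0,0] = [9, 0] gives a = [1, 0] (primitive direction); the mode-2 fibre T[0,:,0] = [9, 3] gives b = [3, 1]; then c[k] = T[0,0,k] / (a[0]·b[0]) = [9, -18, -9] / 3 = [3, -6, -3].
Expanding [1, 0] ⊗ [3, 1] ⊗ [3, -6, -3] reproduces all 12 entries of T, so T = [1, 0] ⊗ [3, 1] ⊗ [3, -6, -3] and rank(T) ≤ 1.
These bounds meet, so rank(T) = 1.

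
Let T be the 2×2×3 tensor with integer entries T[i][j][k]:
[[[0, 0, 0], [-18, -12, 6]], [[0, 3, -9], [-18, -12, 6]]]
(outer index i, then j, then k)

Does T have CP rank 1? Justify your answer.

The mode-1 unfolding of T (rows indexed by i, columns by (j,k) = (0,0), (0,1), (0,2), (1,0), (1,1), (1,2)) is [[0, 0, 0, -18, -12, 6], [0, 3, -9, -18, -12, 6]].
There the 2×2 minor on rows i ∈ {0, 1}, columns (j,k) ∈ {(0,1), (1,0)} is det [[0, -18], [3, -18]] = 54 ≠ 0, so this unfolding has rank ≥ 2; CP rank is at least every unfolding rank, so rank(T) ≥ 2.
In particular rank(T) ≥ 2 > 1, so T is not rank-1.

No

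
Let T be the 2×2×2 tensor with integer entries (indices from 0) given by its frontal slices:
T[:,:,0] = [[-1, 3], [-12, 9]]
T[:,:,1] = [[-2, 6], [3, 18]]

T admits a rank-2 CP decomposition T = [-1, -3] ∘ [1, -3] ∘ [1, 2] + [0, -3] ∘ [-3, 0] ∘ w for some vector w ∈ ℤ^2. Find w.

Subtract the known terms from T to get the rank-1 residual R = [0, -3] ∘ [-3, 0] ∘ w, so R[i,j,k] = a[i]·b[j]·w[k]. Pick indices with nonzero a[1]·b[0] = (-3)·(-3) = 9. Only the fibre through (1,0,·) is needed: R[1,0,:] = T[1,0,:] − Σₗ aₗ[1]bₗ[0]cₗ = [-12, 3] − (-3)·(1)·[1, 2] = [-9, 9]. Then w[k] = R[1,0,k] / 9 for each k, giving w = [-9, 9] / 9 = [-1, 1].

w = [-1, 1]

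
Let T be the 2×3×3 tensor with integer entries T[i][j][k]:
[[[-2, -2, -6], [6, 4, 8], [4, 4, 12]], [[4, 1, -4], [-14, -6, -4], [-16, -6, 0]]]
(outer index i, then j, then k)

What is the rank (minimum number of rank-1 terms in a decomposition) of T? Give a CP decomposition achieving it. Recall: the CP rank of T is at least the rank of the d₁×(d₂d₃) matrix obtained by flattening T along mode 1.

rank(T) = 3

Lower bound: the mode-2 unfolding of T (rows indexed by j, columns by (i,k) = (0,0), (0,1), (0,2), (1,0), (1,1), (1,2)) is [[-2, -2, -6, 4, 1, -4], [6, 4, 8, -14, -6, -4], [4, 4, 12, -16, -6, 0]].
There the 3×3 minor on rows j ∈ {0, 1, 2}, columns (i,k) ∈ {(0,0), (0,1), (1,0)} is det [[-2, -2, 4], [6, 4, -14], [4, 4, -16]] = -32 ≠ 0, so this unfolding has rank ≥ 3; CP rank is at least every unfolding rank, so rank(T) ≥ 3. (Unfolding ranks only ever bound the CP rank from below — rank(T) can be strictly larger than all of them — so the matching upper bound has to come from an explicit 3-term decomposition.)
Upper bound: T is a sum of 3 rank-1 terms, T = [0, 1] (x) [1, 2, 2] (x) [-2, -1, -2] + [1, -1] (x) [1, -2, -2] (x) [-4, -2, -2] + [1, 1] (x) [1, -1, -2] (x) [2, 0, -4] (written with every a and b primitive with positive leading entry and the scale carried by c; CP decompositions are not unique, and this one is verified by expanding entrywise), so rank(T) ≤ 3.
These bounds meet, so rank(T) = 3.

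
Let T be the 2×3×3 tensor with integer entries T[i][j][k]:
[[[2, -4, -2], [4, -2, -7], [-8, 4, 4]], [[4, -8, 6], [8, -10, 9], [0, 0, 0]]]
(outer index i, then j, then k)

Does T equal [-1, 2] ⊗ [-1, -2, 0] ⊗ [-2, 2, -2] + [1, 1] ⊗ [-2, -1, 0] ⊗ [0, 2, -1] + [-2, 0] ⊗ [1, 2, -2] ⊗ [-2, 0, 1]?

No

Reconstruct entry (0,0,1) from the claimed factors: Σₗ aₗ[0]bₗ[0]cₗ[1] = (-1)·(-1)·(2) + (1)·(-2)·(2) + (-2)·(1)·(0) = -2, but T[0,0,1] = -4. The claim is false.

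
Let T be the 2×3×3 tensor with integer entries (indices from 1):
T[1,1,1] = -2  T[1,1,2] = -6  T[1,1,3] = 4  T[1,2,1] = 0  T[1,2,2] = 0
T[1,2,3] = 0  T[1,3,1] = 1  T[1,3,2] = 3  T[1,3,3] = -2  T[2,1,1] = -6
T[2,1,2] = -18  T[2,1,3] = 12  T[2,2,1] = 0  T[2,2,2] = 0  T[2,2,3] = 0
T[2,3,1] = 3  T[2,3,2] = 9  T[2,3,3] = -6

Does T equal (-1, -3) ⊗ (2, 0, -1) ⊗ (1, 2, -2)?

Reconstruct entry (1,1,2) from the claimed factors: Σₗ aₗ[1]bₗ[1]cₗ[2] = (-1)·(2)·(2) = -4, but T[1,1,2] = -6. The claim is false.

No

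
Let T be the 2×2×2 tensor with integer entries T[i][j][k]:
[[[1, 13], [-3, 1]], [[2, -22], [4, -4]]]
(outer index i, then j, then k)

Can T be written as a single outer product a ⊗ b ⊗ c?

No

The mode-1 unfolding of T (rows indexed by i, columns by (j,k) = (0,0), (0,1), (1,0), (1,1)) is [[1, 13, -3, 1], [2, -22, 4, -4]].
There the 2×2 minor on rows i ∈ {0, 1}, columns (j,k) ∈ {(0,0), (0,1)} is det [[1, 13], [2, -22]] = -48 ≠ 0, so this unfolding has rank ≥ 2; CP rank is at least every unfolding rank, so rank(T) ≥ 2.
In particular rank(T) ≥ 2 > 1, so T is not rank-1.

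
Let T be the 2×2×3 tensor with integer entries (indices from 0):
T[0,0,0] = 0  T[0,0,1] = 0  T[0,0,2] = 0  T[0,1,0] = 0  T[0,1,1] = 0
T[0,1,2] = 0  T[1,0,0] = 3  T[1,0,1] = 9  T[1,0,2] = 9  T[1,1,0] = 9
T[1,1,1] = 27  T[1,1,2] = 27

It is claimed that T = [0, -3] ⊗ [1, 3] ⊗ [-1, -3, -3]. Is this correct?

Yes

Reconstruct entrywise from the claimed factors. For example, T[1,0,2] = 9 and Σₗ aₗ[1]bₗ[0]cₗ[2] = (-3)·(1)·(-3) = 9; checking all 12 entries, every one matches. The claim holds.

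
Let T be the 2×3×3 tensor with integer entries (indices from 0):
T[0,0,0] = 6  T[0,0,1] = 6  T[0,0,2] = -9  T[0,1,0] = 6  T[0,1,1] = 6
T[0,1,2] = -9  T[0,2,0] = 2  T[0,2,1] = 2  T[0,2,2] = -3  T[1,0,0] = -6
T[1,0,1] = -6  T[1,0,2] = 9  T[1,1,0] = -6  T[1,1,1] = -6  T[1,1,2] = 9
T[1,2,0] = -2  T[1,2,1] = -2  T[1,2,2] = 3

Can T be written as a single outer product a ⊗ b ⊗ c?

If T = a ⊗ b ⊗ c then every fibre of T is a multiple of the corresponding factor, so read the factors off the fibres through the nonzero entry T[0,0,0] = 6.
The mode-1 fibre T[:,0,0] = [6, -6] gives a = (1, -1) (primitive direction); the mode-2 fibre T[0,:,0] = [6, 6, 2] gives b = (3, 3, 1); then c[k] = T[0,0,k] / (a[0]·b[0]) = [6, 6, -9] / 3 = (2, 2, -3).
Expanding (1, -1) ⊗ (3, 3, 1) ⊗ (2, 2, -3) reproduces all 18 entries of T, so T = (1, -1) ⊗ (3, 3, 1) ⊗ (2, 2, -3) and rank(T) ≤ 1.
Equivalently every frontal slice T[:,:,k] is c[k] times the rank-1 matrix (1, -1) ⊗ (3, 3, 1). So T has rank 1 (it is nonzero).

Yes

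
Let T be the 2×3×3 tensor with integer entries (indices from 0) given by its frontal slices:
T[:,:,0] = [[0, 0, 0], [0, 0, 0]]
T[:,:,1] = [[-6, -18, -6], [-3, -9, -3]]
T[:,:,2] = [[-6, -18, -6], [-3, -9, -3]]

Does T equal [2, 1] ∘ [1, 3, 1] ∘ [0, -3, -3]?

Yes

Reconstruct entrywise from the claimed factors. For example, T[1,1,2] = -9 and Σₗ aₗ[1]bₗ[1]cₗ[2] = (1)·(3)·(-3) = -9; checking all 18 entries, every one matches. The claim holds.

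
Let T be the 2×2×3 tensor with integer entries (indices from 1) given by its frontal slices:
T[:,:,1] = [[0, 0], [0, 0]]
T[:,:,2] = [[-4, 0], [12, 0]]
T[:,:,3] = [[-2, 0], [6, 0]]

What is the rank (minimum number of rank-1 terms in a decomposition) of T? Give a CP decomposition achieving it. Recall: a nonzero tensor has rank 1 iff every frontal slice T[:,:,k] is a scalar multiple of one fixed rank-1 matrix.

Lower bound: T ≠ 0 (e.g. T[1,1,2] = -4), so rank(T) ≥ 1.
Upper bound: the mode-1 fibre T[:,1,2] = [-4, 12] gives a = (1, -3) (primitive direction); the mode-2 fibre T[1,:,2] = [-4, 0] gives b = (1, 0); then c[k] = T[1,1,k] / (a[1]·b[1]) = [0, -4, -2] / 1 = (0, -4, -2).
Expanding (1, -3) ⊗ (1, 0) ⊗ (0, -4, -2) reproduces all 12 entries of T, so T = (1, -3) ⊗ (1, 0) ⊗ (0, -4, -2) and rank(T) ≤ 1.
These bounds meet, so rank(T) = 1.

rank(T) = 1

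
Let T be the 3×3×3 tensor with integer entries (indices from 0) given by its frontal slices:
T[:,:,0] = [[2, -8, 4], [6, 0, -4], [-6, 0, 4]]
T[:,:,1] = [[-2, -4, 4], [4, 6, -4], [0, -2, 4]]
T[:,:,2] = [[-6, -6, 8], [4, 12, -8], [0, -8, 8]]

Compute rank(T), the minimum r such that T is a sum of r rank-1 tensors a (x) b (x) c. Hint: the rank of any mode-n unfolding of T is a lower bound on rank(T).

Lower bound: the mode-2 unfolding of T (rows indexed by j, columns by (i,k) = (0,0), (0,1), (0,2), (1,0), (1,1), (1,2), (2,0), (2,1), (2,2)) is [[2, -2, -6, 6, 4, 4, -6, 0, 0], [-8, -4, -6, 0, 6, 12, 0, -2, -8], [4, 4, 8, -4, -4, -8, 4, 4, 8]].
There the 3×3 minor on rows j ∈ {0, 1, 2}, columns (i,k) ∈ {(0,0), (0,1), (1,1)} is det [[2, -2, 4], [-8, -4, 6], [4, 4, -4]] = -64 ≠ 0, so this unfolding has rank ≥ 3; CP rank is at least every unfolding rank, so rank(T) ≥ 3. (Flattening ranks never certify an upper bound on CP rank; for that we must actually write T with 3 rank-1 terms.)
Upper bound: T is a sum of 3 rank-1 terms, T = [0, 1, 1] (x) [1, 1, 0] (x) [0, 2, 2] + [1, -1, 1] (x) [1, 2, -2] (x) [-2, -2, -4] + [1, 1, -1] (x) [1, -1, 0] (x) [4, 0, -2] (one valid choice — decompositions are not unique — normalised so each a, b is primitive with positive first nonzero entry; check it by expanding all entries), so rank(T) ≤ 3.
These bounds meet, so rank(T) = 3.
Check entry T[0,1,0] = -8: (0)·(1)·(0) + (1)·(2)·(-2) + (1)·(-1)·(4) = -8.

3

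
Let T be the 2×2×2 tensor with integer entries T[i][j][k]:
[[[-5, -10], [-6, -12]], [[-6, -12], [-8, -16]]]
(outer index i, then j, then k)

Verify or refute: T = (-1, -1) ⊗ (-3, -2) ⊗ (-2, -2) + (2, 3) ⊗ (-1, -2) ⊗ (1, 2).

Reconstruct entry (0,0,0) from the claimed factors: Σₗ aₗ[0]bₗ[0]cₗ[0] = (-1)·(-3)·(-2) + (2)·(-1)·(1) = -8, but T[0,0,0] = -5. The claim is false.

No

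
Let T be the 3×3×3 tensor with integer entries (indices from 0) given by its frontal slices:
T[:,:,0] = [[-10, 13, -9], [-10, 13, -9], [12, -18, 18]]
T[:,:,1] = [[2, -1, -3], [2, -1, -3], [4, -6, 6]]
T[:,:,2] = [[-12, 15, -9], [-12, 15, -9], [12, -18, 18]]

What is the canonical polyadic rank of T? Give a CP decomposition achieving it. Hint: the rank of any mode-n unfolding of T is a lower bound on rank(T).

rank(T) = 2

Lower bound: the mode-3 unfolding of T (rows indexed by k, columns by (i,j) = (0,0), (0,1), (0,2), (1,0), (1,1), (1,2), (2,0), (2,1), (2,2)) is [[-10, 13, -9, -10, 13, -9, 12, -18, 18], [2, -1, -3, 2, -1, -3, 4, -6, 6], [-12, 15, -9, -12, 15, -9, 12, -18, 18]].
There the 2×2 minor on rows k ∈ {0, 1}, columns (i,j) ∈ {(0,0), (0,1)} is det [[-10, 13], [2, -1]] = -16 ≠ 0, so this unfolding has rank ≥ 2; CP rank is at least every unfolding rank, so rank(T) ≥ 2. (Unfolding ranks only ever bound the CP rank from below — rank(T) can be strictly larger than all of them — so the matching upper bound has to come from an explicit 2-term decomposition.)
Upper bound — finding two terms. Write S_k = T[:,:,k] for the frontal slices: S₀ = [[-10, 13, -9], [-10, 13, -9], [12, -18, 18]], S₁ = [[2, -1, -3], [2, -1, -3], [4, -6, 6]], S₂ = [[-12, 15, -9], [-12, 15, -9], [12, -18, 18]].
If T = a₁ ⊗ b₁ ⊗ c₁ + a₂ ⊗ b₂ ⊗ c₂ then each S_k = c₁[k]·a₁b₁ᵀ + c₂[k]·a₂b₂ᵀ. S₀ and S₁ are linearly independent, so a₁b₁ᵀ and a₂b₂ᵀ must span the same plane of matrices: they are the rank-1 matrices of the form x·S₀ + y·S₁.
The 2×2 minor of x·S₀ + y·S₁ on rows {0,2}, columns {0,1} is 24·x² − 16·xy − 8·y² = 8·(x − y)(3·x + y), vanishing at (x:y) = (1:1) and (1:-3).
M₁ = S₀ + S₁ = [[-8, 12, -12], [-8, 12, -12], [16, -24, 24]] = (-4)·[1, 1, -2][2, -3, 3]ᵀ and M₂ = S₀ − 3·S₁ = [[-16, 16, 0], [-16, 16, 0], [0, 0, 0]] = (-16)·[1, 1, 0][1, -1, 0]ᵀ, so take a₁ = [1, 1, -2], b₁ = [2, -3, 3], a₂ = [1, 1, 0], b₂ = [1, -1, 0].
Each slice is an integer combination of E₁ = a₁b₁ᵀ and E₂ = a₂b₂ᵀ: S₀ = −3·E₁ − 4·E₂, S₁ = −E₁ + 4·E₂, S₂ = −3·E₁ − 6·E₂; reading off coefficients, c₁ = [-3, -1, -3] and c₂ = [-4, 4, -6].
Hence T = [1, 1, -2] ⊗ [2, -3, 3] ⊗ [-3, -1, -3] + [1, 1, 0] ⊗ [1, -1, 0] ⊗ [-4, 4, -6], so rank(T) ≤ 2.
These bounds meet, so rank(T) = 2.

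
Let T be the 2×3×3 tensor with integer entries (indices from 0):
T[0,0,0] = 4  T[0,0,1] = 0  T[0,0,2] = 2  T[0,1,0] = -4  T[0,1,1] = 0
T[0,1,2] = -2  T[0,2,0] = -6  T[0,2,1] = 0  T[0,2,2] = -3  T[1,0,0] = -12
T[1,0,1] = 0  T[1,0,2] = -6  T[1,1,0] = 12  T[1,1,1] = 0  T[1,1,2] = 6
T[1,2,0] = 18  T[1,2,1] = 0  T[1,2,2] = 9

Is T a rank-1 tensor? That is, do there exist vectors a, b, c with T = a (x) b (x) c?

Yes

If T = a (x) b (x) c then every fibre of T is a multiple of the corresponding factor, so read the factors off the fibres through the nonzero entry T[0,0,0] = 4.
The mode-1 fibre T[:,0,0] = [4, -12] gives a = (1, -3) (primitive direction); the mode-2 fibre T[0,:,0] = [4, -4, -6] gives b = (2, -2, -3); then c[k] = T[0,0,k] / (a[0]·b[0]) = [4, 0, 2] / 2 = (2, 0, 1).
Expanding (1, -3) (x) (2, -2, -3) (x) (2, 0, 1) reproduces all 18 entries of T, so T = (1, -3) (x) (2, -2, -3) (x) (2, 0, 1) and rank(T) ≤ 1.
Equivalently every frontal slice T[:,:,k] is c[k] times the rank-1 matrix (1, -3) (x) (2, -2, -3). So T has rank 1 (it is nonzero).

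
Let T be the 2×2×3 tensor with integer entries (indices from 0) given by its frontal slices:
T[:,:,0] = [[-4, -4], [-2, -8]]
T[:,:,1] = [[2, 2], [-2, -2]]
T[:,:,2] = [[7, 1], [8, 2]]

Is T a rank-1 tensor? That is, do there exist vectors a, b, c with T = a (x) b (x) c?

The mode-3 unfolding of T (rows indexed by k, columns by (i,j) = (0,0), (0,1), (1,0), (1,1)) is [[-4, -4, -2, -8], [2, 2, -2, -2], [7, 1, 8, 2]].
There the 3×3 minor on rows k ∈ {0, 1, 2}, columns (i,j) ∈ {(0,0), (0,1), (1,0)} is det [[-4, -4, -2], [2, 2, -2], [7, 1, 8]] = 72 ≠ 0, so this unfolding has rank ≥ 3; CP rank is at least every unfolding rank, so rank(T) ≥ 3.
In particular rank(T) ≥ 3 > 1, so T is not rank-1.

No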